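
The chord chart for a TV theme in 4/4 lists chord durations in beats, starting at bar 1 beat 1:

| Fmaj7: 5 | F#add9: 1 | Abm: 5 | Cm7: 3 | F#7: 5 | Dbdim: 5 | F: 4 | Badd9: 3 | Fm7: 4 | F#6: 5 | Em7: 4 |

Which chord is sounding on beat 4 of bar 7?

Beat 4 of bar 7 is beat (7−1)×4 + 4 = 28 overall.
Running totals: Fmaj7 ends at 5, F#add9 ends at 6, Abm ends at 11, Cm7 ends at 14, F#7 ends at 19, Dbdim ends at 24, F ends at 28.
Beat 28 falls within F.

F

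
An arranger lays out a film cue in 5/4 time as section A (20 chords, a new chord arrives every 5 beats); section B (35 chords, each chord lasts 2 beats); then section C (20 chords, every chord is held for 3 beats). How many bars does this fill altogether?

46 bars

A: 20 × 5 = 100 beats = 20 bars.
B: 35 × 2 = 70 beats = 14 bars.
C: 20 × 3 = 60 beats = 12 bars.
Total: 20 + 14 + 12 = 46 bars.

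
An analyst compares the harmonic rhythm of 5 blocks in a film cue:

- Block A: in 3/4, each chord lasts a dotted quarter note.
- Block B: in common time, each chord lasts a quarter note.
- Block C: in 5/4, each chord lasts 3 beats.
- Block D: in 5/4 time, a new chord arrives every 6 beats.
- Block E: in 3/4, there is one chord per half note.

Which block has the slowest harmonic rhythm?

A: 3 beats/bar ÷ 1.5 beats/chord = 2 chords/bar.
B: 4 beats/bar ÷ 1 beat/chord = 4 chords/bar.
C: 5 beats/bar ÷ 3 beats/chord = 5/3 chords/bar.
D: 5 beats/bar ÷ 6 beats/chord = 5/6 chords/bar.
E: 3 beats/bar ÷ 2 beats/chord = 1.5 chords/bar.
Slowest is D at 5/6 chords/bar.

Block D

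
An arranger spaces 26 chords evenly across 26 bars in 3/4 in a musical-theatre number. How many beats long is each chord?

26 bars × 3 beats/bar = 78 beats total.
78 beats ÷ 26 chords = 3 beats per chord.
(That is a dotted half note.)

3 beats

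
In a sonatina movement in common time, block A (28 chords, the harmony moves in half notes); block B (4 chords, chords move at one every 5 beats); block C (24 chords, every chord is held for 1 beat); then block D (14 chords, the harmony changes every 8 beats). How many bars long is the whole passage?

A: 28 × 2 = 56 beats = 14 bars.
B: 4 × 5 = 20 beats = 5 bars.
C: 24 × 1 = 24 beats = 6 bars.
D: 14 × 8 = 112 beats = 28 bars.
Total: 14 + 5 + 6 + 28 = 53 bars.

53 bars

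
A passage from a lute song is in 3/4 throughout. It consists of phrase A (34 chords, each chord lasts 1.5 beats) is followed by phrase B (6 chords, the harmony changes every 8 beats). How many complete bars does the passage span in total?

A: 34 × 1.5 = 51 beats = 17 bars.
B: 6 × 8 = 48 beats = 16 bars.
Total: 17 + 16 = 33 bars.

33 bars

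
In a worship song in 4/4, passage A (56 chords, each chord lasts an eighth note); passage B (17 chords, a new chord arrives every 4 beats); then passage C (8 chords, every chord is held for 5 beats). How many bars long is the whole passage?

34 bars

A: 56 × 0.5 = 28 beats = 7 bars.
B: 17 × 4 = 68 beats = 17 bars.
C: 8 × 5 = 40 beats = 10 bars.
Total: 7 + 17 + 10 = 34 bars.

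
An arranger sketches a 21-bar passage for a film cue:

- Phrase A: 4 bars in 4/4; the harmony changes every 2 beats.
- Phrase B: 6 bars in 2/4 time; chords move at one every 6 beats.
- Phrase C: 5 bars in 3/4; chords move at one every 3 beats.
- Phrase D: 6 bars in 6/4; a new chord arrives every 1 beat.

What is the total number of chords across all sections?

A: 4 bars × 4 beats = 16 beats; 2 beats/chord → 8 chords.
B: 6 bars × 2 beats = 12 beats; 6 beats/chord → 2 chords.
C: 5 bars × 3 beats = 15 beats; 3 beats/chord → 5 chords.
D: 6 bars × 6 beats = 36 beats; 1 beat/chord → 36 chords.
Total: 8 + 2 + 5 + 36 = 51.

51 chords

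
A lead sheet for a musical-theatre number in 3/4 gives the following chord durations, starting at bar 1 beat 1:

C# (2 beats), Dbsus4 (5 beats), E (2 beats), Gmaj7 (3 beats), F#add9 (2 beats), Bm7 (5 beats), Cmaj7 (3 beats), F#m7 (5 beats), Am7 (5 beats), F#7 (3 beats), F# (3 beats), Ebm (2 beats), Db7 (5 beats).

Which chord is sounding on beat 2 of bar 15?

Db7

Beat 2 of bar 15 is beat (15−1)×3 + 2 = 44 overall.
Running totals: C# ends at 2, Dbsus4 ends at 7, E ends at 9, Gmaj7 ends at 12, F#add9 ends at 14, Bm7 ends at 19, Cmaj7 ends at 22, F#m7 ends at 27, Am7 ends at 32, F#7 ends at 35, F# ends at 38, Ebm ends at 40, Db7 ends at 45.
Beat 44 falls within Db7.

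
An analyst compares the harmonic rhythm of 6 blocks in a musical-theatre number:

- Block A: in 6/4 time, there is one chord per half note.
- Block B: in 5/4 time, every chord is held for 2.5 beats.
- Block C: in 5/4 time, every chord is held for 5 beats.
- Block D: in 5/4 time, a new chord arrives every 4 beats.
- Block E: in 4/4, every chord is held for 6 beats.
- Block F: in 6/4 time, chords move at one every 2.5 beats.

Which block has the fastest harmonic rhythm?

A: 6/2 = 3 chords/bar.
B: 5/2.5 = 2 chords/bar.
C: 5/5 = 1 chord/bar.
D: 5/4 = 1.25 chords/bar.
E: 4/6 = 2/3 chords/bar.
F: 6/2.5 = 2.4 chords/bar.
Fastest is A at 3 chords/bar.

Block A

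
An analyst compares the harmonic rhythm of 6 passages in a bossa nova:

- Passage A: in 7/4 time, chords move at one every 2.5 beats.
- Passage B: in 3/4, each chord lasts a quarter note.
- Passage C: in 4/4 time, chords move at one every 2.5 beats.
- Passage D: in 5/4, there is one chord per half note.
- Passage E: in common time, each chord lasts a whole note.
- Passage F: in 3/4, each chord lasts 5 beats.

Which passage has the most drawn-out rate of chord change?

A: 7/2.5 = 2.8 chords/bar.
B: 3/1 = 3 chords/bar.
C: 4/2.5 = 1.6 chords/bar.
D: 5/2 = 2.5 chords/bar.
E: 4/4 = 1 chord/bar.
F: 3/5 = 0.6 chords/bar.
Slowest is F at 0.6 chords/bar.

Passage F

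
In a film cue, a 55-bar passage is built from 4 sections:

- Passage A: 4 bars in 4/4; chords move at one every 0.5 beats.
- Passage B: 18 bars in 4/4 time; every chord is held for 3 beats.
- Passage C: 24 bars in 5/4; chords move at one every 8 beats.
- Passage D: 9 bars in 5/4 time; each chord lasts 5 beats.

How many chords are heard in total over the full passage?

A has 16 beats and chords last 0.5 each, so 32 chords.
B has 72 beats and chords last 3 each, so 24 chords.
C has 120 beats and chords last 8 each, so 15 chords.
D has 45 beats and chords last 5 each, so 9 chords.
Total: 32 + 24 + 15 + 9 = 80.

80 chords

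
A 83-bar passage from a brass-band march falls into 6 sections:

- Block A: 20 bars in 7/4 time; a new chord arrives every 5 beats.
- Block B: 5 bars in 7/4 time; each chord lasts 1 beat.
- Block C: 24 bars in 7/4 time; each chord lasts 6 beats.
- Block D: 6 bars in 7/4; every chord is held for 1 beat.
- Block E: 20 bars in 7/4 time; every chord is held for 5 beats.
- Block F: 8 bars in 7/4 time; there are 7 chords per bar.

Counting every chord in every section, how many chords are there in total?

A has 140 beats and chords last 5 each, so 28 chords.
B has 35 beats and chords last 1 each, so 35 chords.
C has 168 beats and chords last 6 each, so 28 chords.
D has 42 beats and chords last 1 each, so 42 chords.
E has 140 beats and chords last 5 each, so 28 chords.
F has 56 beats and chords last 1 each, so 56 chords.
Total: 28 + 35 + 28 + 42 + 28 + 56 = 217.

217 chords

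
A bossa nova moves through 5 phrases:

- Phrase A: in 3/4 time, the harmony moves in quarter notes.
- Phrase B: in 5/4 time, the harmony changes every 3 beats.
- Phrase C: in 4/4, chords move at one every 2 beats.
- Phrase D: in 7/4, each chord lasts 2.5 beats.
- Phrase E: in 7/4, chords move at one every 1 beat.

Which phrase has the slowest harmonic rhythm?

A: each chord is 1 beat in 3/4, so 3 per bar.
B: each chord is 3 beats in 5/4, so 5/3 per bar.
C: each chord is 2 beats in 4/4, so 2 per bar.
D: each chord is 2.5 beats in 7/4, so 2.8 per bar.
E: each chord is 1 beat in 7/4, so 7 per bar.
Slowest is B at 5/3 chords/bar.

Phrase B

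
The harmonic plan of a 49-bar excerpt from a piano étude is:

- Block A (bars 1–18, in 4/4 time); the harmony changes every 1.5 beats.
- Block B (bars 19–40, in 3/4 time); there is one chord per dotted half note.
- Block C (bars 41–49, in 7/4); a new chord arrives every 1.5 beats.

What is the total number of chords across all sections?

A: 18 bars × 4 beats = 72 beats; 1.5 beats/chord → 48 chords.
B: 22 bars × 3 beats = 66 beats; 3 beats/chord → 22 chords.
C: 9 bars × 7 beats = 63 beats; 1.5 beats/chord → 42 chords.
Total: 48 + 22 + 42 = 112.

112 chords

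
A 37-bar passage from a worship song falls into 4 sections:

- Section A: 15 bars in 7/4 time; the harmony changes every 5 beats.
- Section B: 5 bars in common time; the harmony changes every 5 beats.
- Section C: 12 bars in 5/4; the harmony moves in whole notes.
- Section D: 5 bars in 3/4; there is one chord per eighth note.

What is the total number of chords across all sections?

70 chords

A has 105 beats and chords last 5 each, so 21 chords.
B has 20 beats and chords last 5 each, so 4 chords.
C has 60 beats and chords last 4 each, so 15 chords.
D has 15 beats and chords last 0.5 each, so 30 chords.
Total: 21 + 4 + 15 + 30 = 70.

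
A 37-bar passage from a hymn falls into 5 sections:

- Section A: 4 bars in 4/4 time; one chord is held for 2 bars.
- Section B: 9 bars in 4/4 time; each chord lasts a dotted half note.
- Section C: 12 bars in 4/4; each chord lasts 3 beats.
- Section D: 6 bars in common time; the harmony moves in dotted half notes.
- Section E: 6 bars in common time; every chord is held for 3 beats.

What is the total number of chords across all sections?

A: 4·4 = 16 beats, 16/8 = 2 chords.
B: 9·4 = 36 beats, 36/3 = 12 chords.
C: 12·4 = 48 beats, 48/3 = 16 chords.
D: 6·4 = 24 beats, 24/3 = 8 chords.
E: 6·4 = 24 beats, 24/3 = 8 chords.
Total: 2 + 12 + 16 + 8 + 8 = 46.

46 chords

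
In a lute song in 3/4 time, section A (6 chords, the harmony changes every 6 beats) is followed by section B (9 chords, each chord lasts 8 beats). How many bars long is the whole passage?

36 bars

A: 6 × 6 = 36 beats = 12 bars.
B: 9 × 8 = 72 beats = 24 bars.
Total: 12 + 24 = 36 bars.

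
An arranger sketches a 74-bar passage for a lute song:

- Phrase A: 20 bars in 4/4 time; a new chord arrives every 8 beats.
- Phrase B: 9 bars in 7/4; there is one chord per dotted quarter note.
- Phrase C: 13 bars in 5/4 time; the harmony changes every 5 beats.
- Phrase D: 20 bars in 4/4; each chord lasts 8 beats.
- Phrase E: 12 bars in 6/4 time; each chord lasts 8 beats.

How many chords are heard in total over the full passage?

84 chords

A has 80 beats and chords last 8 each, so 10 chords.
B has 63 beats and chords last 1.5 each, so 42 chords.
C has 65 beats and chords last 5 each, so 13 chords.
D has 80 beats and chords last 8 each, so 10 chords.
E has 72 beats and chords last 8 each, so 9 chords.
Total: 10 + 42 + 13 + 10 + 9 = 84.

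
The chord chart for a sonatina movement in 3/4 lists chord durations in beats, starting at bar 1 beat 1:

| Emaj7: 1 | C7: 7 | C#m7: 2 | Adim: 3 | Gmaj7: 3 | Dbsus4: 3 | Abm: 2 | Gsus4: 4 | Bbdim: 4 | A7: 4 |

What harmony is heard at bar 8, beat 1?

Beat 1 of bar 8 is beat (8−1)×3 + 1 = 22 overall.
Running totals: Emaj7 ends at 1, C7 ends at 8, C#m7 ends at 10, Adim ends at 13, Gmaj7 ends at 16, Dbsus4 ends at 19, Abm ends at 21, Gsus4 ends at 25.
Beat 22 falls within Gsus4.

Gsus4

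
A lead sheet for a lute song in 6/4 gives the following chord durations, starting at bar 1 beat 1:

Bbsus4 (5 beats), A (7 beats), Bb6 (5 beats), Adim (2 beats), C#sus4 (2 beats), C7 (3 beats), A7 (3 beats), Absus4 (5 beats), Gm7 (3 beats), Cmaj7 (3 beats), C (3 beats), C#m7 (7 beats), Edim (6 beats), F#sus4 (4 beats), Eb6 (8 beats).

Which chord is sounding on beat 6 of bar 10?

Eb6

Beat 6 of bar 10 is beat (10−1)×6 + 6 = 60 overall.
Running totals: Bbsus4 ends at 5, A ends at 12, Bb6 ends at 17, Adim ends at 19, C#sus4 ends at 21, C7 ends at 24, A7 ends at 27, Absus4 ends at 32, Gm7 ends at 35, Cmaj7 ends at 38, C ends at 41, C#m7 ends at 48, Edim ends at 54, F#sus4 ends at 58, Eb6 ends at 66.
Beat 60 falls within Eb6.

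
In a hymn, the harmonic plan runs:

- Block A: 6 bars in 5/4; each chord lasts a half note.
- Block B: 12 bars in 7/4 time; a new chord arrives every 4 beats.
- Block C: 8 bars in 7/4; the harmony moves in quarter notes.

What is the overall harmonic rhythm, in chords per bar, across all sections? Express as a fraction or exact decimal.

A: 6 bars of 5 beats is 30 beats; at 2 beats each that's 15 chords.
B: 12 bars of 7 beats is 84 beats; at 4 beats each that's 21 chords.
C: 8 bars of 7 beats is 56 beats; at 1 beat each that's 56 chords.
Overall: 92 chords over 26 bars → 92/26 = 46/13 chords per bar.

46/13 chords per bar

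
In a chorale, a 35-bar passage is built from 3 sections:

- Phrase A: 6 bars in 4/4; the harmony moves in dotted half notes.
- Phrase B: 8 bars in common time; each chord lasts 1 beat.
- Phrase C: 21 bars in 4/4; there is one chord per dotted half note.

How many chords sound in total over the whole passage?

68 chords

A: 6·4 = 24 beats, 24/3 = 8 chords.
B: 8·4 = 32 beats, 32/1 = 32 chords.
C: 21·4 = 84 beats, 84/3 = 28 chords.
Total: 8 + 32 + 28 = 68.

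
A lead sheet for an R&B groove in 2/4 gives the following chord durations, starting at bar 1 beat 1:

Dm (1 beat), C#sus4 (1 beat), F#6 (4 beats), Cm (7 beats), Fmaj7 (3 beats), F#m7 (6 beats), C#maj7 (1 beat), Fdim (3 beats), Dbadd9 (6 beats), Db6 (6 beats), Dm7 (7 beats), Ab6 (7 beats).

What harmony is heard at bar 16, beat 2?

Dbadd9

Beat 2 of bar 16 is beat (16−1)×2 + 2 = 32 overall.
Running totals: Dm ends at 1, C#sus4 ends at 2, F#6 ends at 6, Cm ends at 13, Fmaj7 ends at 16, F#m7 ends at 22, C#maj7 ends at 23, Fdim ends at 26, Dbadd9 ends at 32.
Beat 32 falls within Dbadd9.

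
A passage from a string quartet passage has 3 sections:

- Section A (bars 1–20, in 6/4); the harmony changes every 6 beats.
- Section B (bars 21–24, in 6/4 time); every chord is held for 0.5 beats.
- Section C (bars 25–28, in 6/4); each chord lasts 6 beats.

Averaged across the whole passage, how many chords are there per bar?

18/7 chords per bar

A: 20 × 6 = 120 beats ÷ 6 = 20 chords.
B: 4 × 6 = 24 beats ÷ 0.5 = 48 chords.
C: 4 × 6 = 24 beats ÷ 6 = 4 chords.
Overall: 72 chords over 28 bars → 72/28 = 18/7 chords per bar.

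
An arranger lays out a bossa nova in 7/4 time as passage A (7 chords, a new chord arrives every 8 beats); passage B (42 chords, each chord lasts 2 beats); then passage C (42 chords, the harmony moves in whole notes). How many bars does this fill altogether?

A: 7 × 8 = 56 beats = 8 bars.
B: 42 × 2 = 84 beats = 12 bars.
C: 42 × 4 = 168 beats = 24 bars.
Total: 8 + 12 + 24 = 44 bars.

44 bars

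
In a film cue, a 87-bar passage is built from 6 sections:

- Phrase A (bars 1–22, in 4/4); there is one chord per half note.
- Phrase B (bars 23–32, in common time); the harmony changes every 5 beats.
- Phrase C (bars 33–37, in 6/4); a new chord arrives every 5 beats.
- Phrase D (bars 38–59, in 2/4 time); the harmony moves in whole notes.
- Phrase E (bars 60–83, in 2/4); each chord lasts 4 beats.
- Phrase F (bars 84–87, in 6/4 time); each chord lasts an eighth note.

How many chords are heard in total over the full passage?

129 chords

A: 22 bars × 4 beats = 88 beats; 2 beats/chord → 44 chords.
B: 10 bars × 4 beats = 40 beats; 5 beats/chord → 8 chords.
C: 5 bars × 6 beats = 30 beats; 5 beats/chord → 6 chords.
D: 22 bars × 2 beats = 44 beats; 4 beats/chord → 11 chords.
E: 24 bars × 2 beats = 48 beats; 4 beats/chord → 12 chords.
F: 4 bars × 6 beats = 24 beats; 0.5 beats/chord → 48 chords.
Total: 44 + 8 + 6 + 11 + 12 + 48 = 129.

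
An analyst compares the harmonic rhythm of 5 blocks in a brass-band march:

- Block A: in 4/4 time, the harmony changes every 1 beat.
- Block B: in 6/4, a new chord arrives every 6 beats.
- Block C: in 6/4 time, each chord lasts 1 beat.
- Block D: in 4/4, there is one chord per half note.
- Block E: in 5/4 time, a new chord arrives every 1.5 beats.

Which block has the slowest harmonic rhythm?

Block B

A: 4/1 = 4 chords/bar.
B: 6/6 = 1 chord/bar.
C: 6/1 = 6 chords/bar.
D: 4/2 = 2 chords/bar.
E: 5/1.5 = 10/3 chords/bar.
Slowest is B at 1 chords/bar.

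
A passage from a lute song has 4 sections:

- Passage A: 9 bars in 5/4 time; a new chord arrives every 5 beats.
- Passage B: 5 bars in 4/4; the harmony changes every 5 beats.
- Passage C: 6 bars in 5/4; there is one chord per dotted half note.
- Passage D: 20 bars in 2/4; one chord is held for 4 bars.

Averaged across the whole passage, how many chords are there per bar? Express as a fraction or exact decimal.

A: 9 × 5 = 45 beats ÷ 5 = 9 chords.
B: 5 × 4 = 20 beats ÷ 5 = 4 chords.
C: 6 × 5 = 30 beats ÷ 3 = 10 chords.
D: 20 × 2 = 40 beats ÷ 8 = 5 chords.
Overall: 28 chords over 40 bars → 28/40 = 0.7 chords per bar.

0.7 chords per bar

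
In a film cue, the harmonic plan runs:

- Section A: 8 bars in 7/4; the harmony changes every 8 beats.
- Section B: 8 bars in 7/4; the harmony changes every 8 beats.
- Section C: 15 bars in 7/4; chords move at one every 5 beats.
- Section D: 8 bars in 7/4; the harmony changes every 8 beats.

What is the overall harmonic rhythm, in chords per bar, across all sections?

A: 8 × 7 = 56 beats ÷ 8 = 7 chords.
B: 8 × 7 = 56 beats ÷ 8 = 7 chords.
C: 15 × 7 = 105 beats ÷ 5 = 21 chords.
D: 8 × 7 = 56 beats ÷ 8 = 7 chords.
Overall: 42 chords over 39 bars → 42/39 = 14/13 chords per bar.

14/13 chords per bar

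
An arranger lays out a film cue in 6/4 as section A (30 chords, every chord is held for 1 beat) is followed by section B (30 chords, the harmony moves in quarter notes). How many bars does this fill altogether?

10 bars

A: 30 × 1 = 30 beats = 5 bars.
B: 30 × 1 = 30 beats = 5 bars.
Total: 5 + 5 = 10 bars.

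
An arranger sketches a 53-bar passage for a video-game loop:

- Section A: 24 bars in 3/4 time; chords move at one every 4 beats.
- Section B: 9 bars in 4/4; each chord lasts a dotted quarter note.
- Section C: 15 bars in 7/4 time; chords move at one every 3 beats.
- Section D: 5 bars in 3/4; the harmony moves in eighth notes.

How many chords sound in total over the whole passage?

107 chords

A: 24·3 = 72 beats, 72/4 = 18 chords.
B: 9·4 = 36 beats, 36/1.5 = 24 chords.
C: 15·7 = 105 beats, 105/3 = 35 chords.
D: 5·3 = 15 beats, 15/0.5 = 30 chords.
Total: 18 + 24 + 35 + 30 = 107.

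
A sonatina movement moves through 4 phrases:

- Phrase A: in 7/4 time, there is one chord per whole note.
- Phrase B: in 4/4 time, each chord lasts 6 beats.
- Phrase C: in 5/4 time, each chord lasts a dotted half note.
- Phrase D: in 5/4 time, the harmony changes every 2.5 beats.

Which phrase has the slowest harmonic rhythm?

Phrase B

A: 7/4 = 1.75 chords/bar.
B: 4/6 = 2/3 chords/bar.
C: 5/3 = 5/3 chords/bar.
D: 5/2.5 = 2 chords/bar.
Slowest is B at 2/3 chords/bar.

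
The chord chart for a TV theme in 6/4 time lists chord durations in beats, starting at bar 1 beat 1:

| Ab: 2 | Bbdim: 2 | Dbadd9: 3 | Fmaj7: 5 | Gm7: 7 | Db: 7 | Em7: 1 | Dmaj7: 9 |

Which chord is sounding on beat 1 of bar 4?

Beat 1 of bar 4 is beat (4−1)×6 + 1 = 19 overall.
Running totals: Ab ends at 2, Bbdim ends at 4, Dbadd9 ends at 7, Fmaj7 ends at 12, Gm7 ends at 19.
Beat 19 falls within Gm7.

Gm7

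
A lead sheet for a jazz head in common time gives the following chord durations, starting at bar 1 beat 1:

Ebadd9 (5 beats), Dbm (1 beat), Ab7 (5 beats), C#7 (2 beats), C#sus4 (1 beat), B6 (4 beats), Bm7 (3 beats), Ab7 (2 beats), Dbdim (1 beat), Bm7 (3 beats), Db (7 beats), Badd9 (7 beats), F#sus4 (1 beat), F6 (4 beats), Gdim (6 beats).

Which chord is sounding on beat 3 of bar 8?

Db

Beat 3 of bar 8 is beat (8−1)×4 + 3 = 31 overall.
Running totals: Ebadd9 ends at 5, Dbm ends at 6, Ab7 ends at 11, C#7 ends at 13, C#sus4 ends at 14, B6 ends at 18, Bm7 ends at 21, Ab7 ends at 23, Dbdim ends at 24, Bm7 ends at 27, Db ends at 34.
Beat 31 falls within Db.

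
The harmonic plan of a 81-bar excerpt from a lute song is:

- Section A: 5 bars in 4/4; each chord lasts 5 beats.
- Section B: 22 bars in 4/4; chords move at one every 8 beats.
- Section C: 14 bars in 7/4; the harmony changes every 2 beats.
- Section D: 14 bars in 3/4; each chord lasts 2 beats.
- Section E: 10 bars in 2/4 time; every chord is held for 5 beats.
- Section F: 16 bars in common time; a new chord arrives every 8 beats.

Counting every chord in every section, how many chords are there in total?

A has 20 beats and chords last 5 each, so 4 chords.
B has 88 beats and chords last 8 each, so 11 chords.
C has 98 beats and chords last 2 each, so 49 chords.
D has 42 beats and chords last 2 each, so 21 chords.
E has 20 beats and chords last 5 each, so 4 chords.
F has 64 beats and chords last 8 each, so 8 chords.
Total: 4 + 11 + 49 + 21 + 4 + 8 = 97.

97 chords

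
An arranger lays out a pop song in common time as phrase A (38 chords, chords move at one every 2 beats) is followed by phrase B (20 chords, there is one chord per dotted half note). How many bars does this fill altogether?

A: 38 × 2 = 76 beats = 19 bars.
B: 20 × 3 = 60 beats = 15 bars.
Total: 19 + 15 = 34 bars.

34 bars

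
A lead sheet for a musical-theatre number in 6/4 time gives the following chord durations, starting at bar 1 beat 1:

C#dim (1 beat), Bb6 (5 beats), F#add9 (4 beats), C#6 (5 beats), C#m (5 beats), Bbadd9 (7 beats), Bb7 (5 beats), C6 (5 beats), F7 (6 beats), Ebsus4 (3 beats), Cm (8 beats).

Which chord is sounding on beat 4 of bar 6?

Beat 4 of bar 6 is beat (6−1)×6 + 4 = 34 overall.
Running totals: C#dim ends at 1, Bb6 ends at 6, F#add9 ends at 10, C#6 ends at 15, C#m ends at 20, Bbadd9 ends at 27, Bb7 ends at 32, C6 ends at 37.
Beat 34 falls within C6.

C6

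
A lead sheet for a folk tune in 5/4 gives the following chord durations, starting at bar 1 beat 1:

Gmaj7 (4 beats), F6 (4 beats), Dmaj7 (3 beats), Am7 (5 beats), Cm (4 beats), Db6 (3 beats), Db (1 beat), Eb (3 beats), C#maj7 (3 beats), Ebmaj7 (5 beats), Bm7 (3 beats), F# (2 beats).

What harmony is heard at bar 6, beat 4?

C#maj7

Beat 4 of bar 6 is beat (6−1)×5 + 4 = 29 overall.
Running totals: Gmaj7 ends at 4, F6 ends at 8, Dmaj7 ends at 11, Am7 ends at 16, Cm ends at 20, Db6 ends at 23, Db ends at 24, Eb ends at 27, C#maj7 ends at 30.
Beat 29 falls within C#maj7.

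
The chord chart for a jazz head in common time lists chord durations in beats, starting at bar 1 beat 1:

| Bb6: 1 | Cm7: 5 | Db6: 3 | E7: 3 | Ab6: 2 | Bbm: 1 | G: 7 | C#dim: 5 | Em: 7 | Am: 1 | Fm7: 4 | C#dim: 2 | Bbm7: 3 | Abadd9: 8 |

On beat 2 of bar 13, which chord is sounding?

Abadd9

Beat 2 of bar 13 is beat (13−1)×4 + 2 = 50 overall.
Running totals: Bb6 ends at 1, Cm7 ends at 6, Db6 ends at 9, E7 ends at 12, Ab6 ends at 14, Bbm ends at 15, G ends at 22, C#dim ends at 27, Em ends at 34, Am ends at 35, Fm7 ends at 39, C#dim ends at 41, Bbm7 ends at 44, Abadd9 ends at 52.
Beat 50 falls within Abadd9.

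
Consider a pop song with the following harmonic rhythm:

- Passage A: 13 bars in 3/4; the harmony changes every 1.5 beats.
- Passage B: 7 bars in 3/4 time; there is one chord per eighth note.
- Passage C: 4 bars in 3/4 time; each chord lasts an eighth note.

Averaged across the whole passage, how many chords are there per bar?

A: 13 × 3 = 39 beats ÷ 1.5 = 26 chords.
B: 7 × 3 = 21 beats ÷ 0.5 = 42 chords.
C: 4 × 3 = 12 beats ÷ 0.5 = 24 chords.
Overall: 92 chords over 24 bars → 92/24 = 23/6 chords per bar.

23/6 chords per bar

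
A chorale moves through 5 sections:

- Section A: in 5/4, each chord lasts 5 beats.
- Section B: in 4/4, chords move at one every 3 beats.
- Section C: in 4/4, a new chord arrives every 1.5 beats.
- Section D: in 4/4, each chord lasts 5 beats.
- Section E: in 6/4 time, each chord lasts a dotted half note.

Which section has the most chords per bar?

A: each chord is 5 beats in 5/4, so 1 per bar.
B: each chord is 3 beats in 4/4, so 4/3 per bar.
C: each chord is 1.5 beats in 4/4, so 8/3 per bar.
D: each chord is 5 beats in 4/4, so 0.8 per bar.
E: each chord is 3 beats in 6/4, so 2 per bar.
Fastest is C at 8/3 chords/bar.

Section C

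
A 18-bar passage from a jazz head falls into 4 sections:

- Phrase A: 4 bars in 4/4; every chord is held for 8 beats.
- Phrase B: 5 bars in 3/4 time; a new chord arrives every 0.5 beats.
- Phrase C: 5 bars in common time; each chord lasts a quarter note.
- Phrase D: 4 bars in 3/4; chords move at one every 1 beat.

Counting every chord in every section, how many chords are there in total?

64 chords

A: 4 bars × 4 beats = 16 beats; 8 beats/chord → 2 chords.
B: 5 bars × 3 beats = 15 beats; 0.5 beats/chord → 30 chords.
C: 5 bars × 4 beats = 20 beats; 1 beat/chord → 20 chords.
D: 4 bars × 3 beats = 12 beats; 1 beat/chord → 12 chords.
Total: 2 + 30 + 20 + 12 = 64.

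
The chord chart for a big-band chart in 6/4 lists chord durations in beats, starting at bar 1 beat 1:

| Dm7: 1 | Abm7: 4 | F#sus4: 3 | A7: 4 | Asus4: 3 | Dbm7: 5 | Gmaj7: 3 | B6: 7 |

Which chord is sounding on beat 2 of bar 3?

Beat 2 of bar 3 is beat (3−1)×6 + 2 = 14 overall.
Running totals: Dm7 ends at 1, Abm7 ends at 5, F#sus4 ends at 8, A7 ends at 12, Asus4 ends at 15.
Beat 14 falls within Asus4.

Asus4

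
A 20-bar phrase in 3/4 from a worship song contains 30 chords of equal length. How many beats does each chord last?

20 bars × 3 beats/bar = 60 beats total.
60 beats ÷ 30 chords = 2 beats per chord.
(That is a half note.)

2 beats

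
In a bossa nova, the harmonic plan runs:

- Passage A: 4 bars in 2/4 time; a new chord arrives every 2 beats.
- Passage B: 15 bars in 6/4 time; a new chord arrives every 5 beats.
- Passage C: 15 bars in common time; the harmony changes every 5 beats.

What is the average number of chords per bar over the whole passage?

1 chords per bar

A: 4 bars of 2 beats is 8 beats; at 2 beats each that's 4 chords.
B: 15 bars of 6 beats is 90 beats; at 5 beats each that's 18 chords.
C: 15 bars of 4 beats is 60 beats; at 5 beats each that's 12 chords.
Overall: 34 chords over 34 bars → 34/34 = 1 chords per bar.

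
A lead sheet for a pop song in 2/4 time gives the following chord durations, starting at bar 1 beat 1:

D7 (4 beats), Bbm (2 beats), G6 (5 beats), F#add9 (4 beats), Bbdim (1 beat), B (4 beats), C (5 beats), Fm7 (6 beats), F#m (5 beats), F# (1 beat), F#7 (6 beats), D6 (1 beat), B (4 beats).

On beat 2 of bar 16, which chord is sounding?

F#m

Beat 2 of bar 16 is beat (16−1)×2 + 2 = 32 overall.
Running totals: D7 ends at 4, Bbm ends at 6, G6 ends at 11, F#add9 ends at 15, Bbdim ends at 16, B ends at 20, C ends at 25, Fm7 ends at 31, F#m ends at 36.
Beat 32 falls within F#m.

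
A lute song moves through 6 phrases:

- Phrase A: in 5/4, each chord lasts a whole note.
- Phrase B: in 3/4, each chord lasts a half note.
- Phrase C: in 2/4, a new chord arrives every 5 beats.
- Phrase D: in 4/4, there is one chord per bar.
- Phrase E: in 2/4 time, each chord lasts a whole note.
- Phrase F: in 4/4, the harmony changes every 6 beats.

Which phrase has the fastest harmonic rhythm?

Phrase B

A: each chord is 4 beats in 5/4, so 1.25 per bar.
B: each chord is 2 beats in 3/4, so 1.5 per bar.
C: each chord is 5 beats in 2/4, so 0.4 per bar.
D: each chord is 4 beats in 4/4, so 1 per bar.
E: each chord is 4 beats in 2/4, so 0.5 per bar.
F: each chord is 6 beats in 4/4, so 2/3 per bar.
Fastest is B at 1.5 chords/bar.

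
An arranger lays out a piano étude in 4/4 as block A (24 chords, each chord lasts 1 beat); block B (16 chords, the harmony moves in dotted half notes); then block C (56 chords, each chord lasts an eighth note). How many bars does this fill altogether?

A: 24 × 1 = 24 beats = 6 bars.
B: 16 × 3 = 48 beats = 12 bars.
C: 56 × 0.5 = 28 beats = 7 bars.
Total: 6 + 12 + 7 = 25 bars.

25 bars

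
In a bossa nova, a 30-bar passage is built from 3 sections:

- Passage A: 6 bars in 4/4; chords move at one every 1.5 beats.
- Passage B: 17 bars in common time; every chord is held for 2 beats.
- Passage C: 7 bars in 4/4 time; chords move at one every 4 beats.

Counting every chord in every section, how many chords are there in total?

57 chords

A: 6·4 = 24 beats, 24/1.5 = 16 chords.
B: 17·4 = 68 beats, 68/2 = 34 chords.
C: 7·4 = 28 beats, 28/4 = 7 chords.
Total: 16 + 34 + 7 = 57.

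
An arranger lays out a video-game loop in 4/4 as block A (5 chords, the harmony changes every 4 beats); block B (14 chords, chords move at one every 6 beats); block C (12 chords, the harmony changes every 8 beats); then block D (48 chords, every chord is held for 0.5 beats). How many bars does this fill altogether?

A: 5 × 4 = 20 beats = 5 bars.
B: 14 × 6 = 84 beats = 21 bars.
C: 12 × 8 = 96 beats = 24 bars.
D: 48 × 0.5 = 24 beats = 6 bars.
Total: 5 + 21 + 24 + 6 = 56 bars.

56 bars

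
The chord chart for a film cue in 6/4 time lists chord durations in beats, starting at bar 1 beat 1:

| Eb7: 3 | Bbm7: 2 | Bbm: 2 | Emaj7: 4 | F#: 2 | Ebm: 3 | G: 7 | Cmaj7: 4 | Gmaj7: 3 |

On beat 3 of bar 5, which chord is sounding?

Beat 3 of bar 5 is beat (5−1)×6 + 3 = 27 overall.
Running totals: Eb7 ends at 3, Bbm7 ends at 5, Bbm ends at 7, Emaj7 ends at 11, F# ends at 13, Ebm ends at 16, G ends at 23, Cmaj7 ends at 27.
Beat 27 falls within Cmaj7.

Cmaj7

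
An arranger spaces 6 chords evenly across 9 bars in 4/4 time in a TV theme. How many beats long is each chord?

6 beats

9 bars × 4 beats/bar = 36 beats total.
36 beats ÷ 6 chords = 6 beats per chord.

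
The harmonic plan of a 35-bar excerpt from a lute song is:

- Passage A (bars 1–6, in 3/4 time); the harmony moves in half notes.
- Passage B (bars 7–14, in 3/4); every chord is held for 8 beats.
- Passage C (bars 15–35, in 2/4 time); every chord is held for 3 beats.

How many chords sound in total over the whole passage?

26 chords

A: 6 bars × 3 beats = 18 beats; 2 beats/chord → 9 chords.
B: 8 bars × 3 beats = 24 beats; 8 beats/chord → 3 chords.
C: 21 bars × 2 beats = 42 beats; 3 beats/chord → 14 chords.
Total: 9 + 3 + 14 = 26.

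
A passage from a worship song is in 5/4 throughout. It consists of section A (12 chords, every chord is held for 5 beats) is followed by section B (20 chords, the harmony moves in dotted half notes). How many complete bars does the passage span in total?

A: 12 × 5 = 60 beats = 12 bars.
B: 20 × 3 = 60 beats = 12 bars.
Total: 12 + 12 = 24 bars.

24 bars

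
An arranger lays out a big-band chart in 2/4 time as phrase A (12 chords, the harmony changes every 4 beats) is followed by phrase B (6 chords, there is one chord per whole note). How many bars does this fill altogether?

A: 12 × 4 = 48 beats = 24 bars.
B: 6 × 4 = 24 beats = 12 bars.
Total: 24 + 12 = 36 bars.

36 bars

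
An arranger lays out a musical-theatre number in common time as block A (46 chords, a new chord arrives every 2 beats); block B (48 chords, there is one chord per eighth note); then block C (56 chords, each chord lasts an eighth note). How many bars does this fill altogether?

A: 46 × 2 = 92 beats = 23 bars.
B: 48 × 0.5 = 24 beats = 6 bars.
C: 56 × 0.5 = 28 beats = 7 bars.
Total: 23 + 6 + 7 = 36 bars.

36 bars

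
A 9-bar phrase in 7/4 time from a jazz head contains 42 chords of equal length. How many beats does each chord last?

1.5 beats

9 bars × 7 beats/bar = 63 beats total.
63 beats ÷ 42 chords = 1.5 beats per chord.
(That is a dotted quarter note.)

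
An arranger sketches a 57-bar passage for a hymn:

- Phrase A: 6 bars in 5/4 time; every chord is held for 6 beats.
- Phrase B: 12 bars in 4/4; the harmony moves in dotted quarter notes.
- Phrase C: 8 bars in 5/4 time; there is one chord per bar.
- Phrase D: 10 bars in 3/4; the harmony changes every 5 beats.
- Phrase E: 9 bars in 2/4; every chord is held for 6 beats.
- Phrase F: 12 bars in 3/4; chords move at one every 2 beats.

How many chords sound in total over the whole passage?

A has 30 beats and chords last 6 each, so 5 chords.
B has 48 beats and chords last 1.5 each, so 32 chords.
C has 40 beats and chords last 5 each, so 8 chords.
D has 30 beats and chords last 5 each, so 6 chords.
E has 18 beats and chords last 6 each, so 3 chords.
F has 36 beats and chords last 2 each, so 18 chords.
Total: 5 + 32 + 8 + 6 + 3 + 18 = 72.

72 chords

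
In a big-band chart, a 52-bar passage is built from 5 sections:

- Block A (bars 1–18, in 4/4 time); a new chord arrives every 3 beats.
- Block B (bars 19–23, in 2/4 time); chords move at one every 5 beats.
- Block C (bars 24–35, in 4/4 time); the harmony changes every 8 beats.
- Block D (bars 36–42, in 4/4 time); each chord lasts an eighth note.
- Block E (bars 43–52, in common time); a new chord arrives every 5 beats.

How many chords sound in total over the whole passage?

A: 18·4 = 72 beats, 72/3 = 24 chords.
B: 5·2 = 10 beats, 10/5 = 2 chords.
C: 12·4 = 48 beats, 48/8 = 6 chords.
D: 7·4 = 28 beats, 28/0.5 = 56 chords.
E: 10·4 = 40 beats, 40/5 = 8 chords.
Total: 24 + 2 + 6 + 56 + 8 = 96.

96 chords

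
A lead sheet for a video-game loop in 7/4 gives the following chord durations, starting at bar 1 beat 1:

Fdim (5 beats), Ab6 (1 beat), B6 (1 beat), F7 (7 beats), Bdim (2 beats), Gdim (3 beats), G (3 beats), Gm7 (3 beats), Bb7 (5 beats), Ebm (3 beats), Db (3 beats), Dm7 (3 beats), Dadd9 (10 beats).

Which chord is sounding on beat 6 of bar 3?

Beat 6 of bar 3 is beat (3−1)×7 + 6 = 20 overall.
Running totals: Fdim ends at 5, Ab6 ends at 6, B6 ends at 7, F7 ends at 14, Bdim ends at 16, Gdim ends at 19, G ends at 22.
Beat 20 falls within G.

G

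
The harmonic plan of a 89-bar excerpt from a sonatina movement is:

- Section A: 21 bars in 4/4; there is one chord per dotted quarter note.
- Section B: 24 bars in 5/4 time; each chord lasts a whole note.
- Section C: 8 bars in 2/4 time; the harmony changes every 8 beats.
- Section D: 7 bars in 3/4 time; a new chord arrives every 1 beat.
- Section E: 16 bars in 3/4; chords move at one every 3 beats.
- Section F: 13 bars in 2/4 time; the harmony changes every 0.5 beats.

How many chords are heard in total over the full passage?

177 chords

A has 84 beats and chords last 1.5 each, so 56 chords.
B has 120 beats and chords last 4 each, so 30 chords.
C has 16 beats and chords last 8 each, so 2 chords.
D has 21 beats and chords last 1 each, so 21 chords.
E has 48 beats and chords last 3 each, so 16 chords.
F has 26 beats and chords last 0.5 each, so 52 chords.
Total: 56 + 30 + 2 + 21 + 16 + 52 = 177.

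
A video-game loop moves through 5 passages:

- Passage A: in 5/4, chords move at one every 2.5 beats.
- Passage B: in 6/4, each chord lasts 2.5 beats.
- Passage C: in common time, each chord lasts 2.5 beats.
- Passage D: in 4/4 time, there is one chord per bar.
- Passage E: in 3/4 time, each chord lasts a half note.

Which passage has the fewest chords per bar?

Passage D

A: 5 beats/bar ÷ 2.5 beats/chord = 2 chords/bar.
B: 6 beats/bar ÷ 2.5 beats/chord = 2.4 chords/bar.
C: 4 beats/bar ÷ 2.5 beats/chord = 1.6 chords/bar.
D: 4 beats/bar ÷ 4 beats/chord = 1 chord/bar.
E: 3 beats/bar ÷ 2 beats/chord = 1.5 chords/bar.
Slowest is D at 1 chords/bar.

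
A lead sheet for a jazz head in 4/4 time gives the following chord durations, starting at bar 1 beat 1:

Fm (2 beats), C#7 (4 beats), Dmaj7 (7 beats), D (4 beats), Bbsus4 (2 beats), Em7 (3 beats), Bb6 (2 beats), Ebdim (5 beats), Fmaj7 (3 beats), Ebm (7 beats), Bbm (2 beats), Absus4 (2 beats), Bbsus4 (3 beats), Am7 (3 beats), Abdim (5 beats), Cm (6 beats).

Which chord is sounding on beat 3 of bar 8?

Beat 3 of bar 8 is beat (8−1)×4 + 3 = 31 overall.
Running totals: Fm ends at 2, C#7 ends at 6, Dmaj7 ends at 13, D ends at 17, Bbsus4 ends at 19, Em7 ends at 22, Bb6 ends at 24, Ebdim ends at 29, Fmaj7 ends at 32.
Beat 31 falls within Fmaj7.

Fmaj7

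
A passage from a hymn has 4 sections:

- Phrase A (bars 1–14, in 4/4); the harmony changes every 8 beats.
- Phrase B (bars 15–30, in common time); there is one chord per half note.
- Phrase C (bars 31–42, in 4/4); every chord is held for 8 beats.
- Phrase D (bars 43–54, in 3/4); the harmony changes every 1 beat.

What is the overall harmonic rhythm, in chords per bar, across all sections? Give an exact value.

1.5 chords per bar

A: 14 × 4 = 56 beats ÷ 8 = 7 chords.
B: 16 × 4 = 64 beats ÷ 2 = 32 chords.
C: 12 × 4 = 48 beats ÷ 8 = 6 chords.
D: 12 × 3 = 36 beats ÷ 1 = 36 chords.
Overall: 81 chords over 54 bars → 81/54 = 1.5 chords per bar.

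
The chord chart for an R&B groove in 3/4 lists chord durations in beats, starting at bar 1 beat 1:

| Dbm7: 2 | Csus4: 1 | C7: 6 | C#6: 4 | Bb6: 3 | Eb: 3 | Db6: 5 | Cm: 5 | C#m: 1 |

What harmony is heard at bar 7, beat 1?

Beat 1 of bar 7 is beat (7−1)×3 + 1 = 19 overall.
Running totals: Dbm7 ends at 2, Csus4 ends at 3, C7 ends at 9, C#6 ends at 13, Bb6 ends at 16, Eb ends at 19.
Beat 19 falls within Eb.

Eb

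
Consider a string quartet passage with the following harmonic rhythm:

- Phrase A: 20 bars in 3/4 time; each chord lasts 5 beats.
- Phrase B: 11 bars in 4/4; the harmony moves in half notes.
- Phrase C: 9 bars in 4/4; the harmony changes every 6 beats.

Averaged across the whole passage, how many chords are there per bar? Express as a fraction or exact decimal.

1 chords per bar

A: 20 bars of 3 beats is 60 beats; at 5 beats each that's 12 chords.
B: 11 bars of 4 beats is 44 beats; at 2 beats each that's 22 chords.
C: 9 bars of 4 beats is 36 beats; at 6 beats each that's 6 chords.
Overall: 40 chords over 40 bars → 40/40 = 1 chords per bar.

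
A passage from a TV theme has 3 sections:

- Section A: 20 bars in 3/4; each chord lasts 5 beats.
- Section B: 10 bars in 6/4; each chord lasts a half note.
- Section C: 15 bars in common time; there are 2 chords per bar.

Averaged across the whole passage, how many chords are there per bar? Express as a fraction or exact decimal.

1.6 chords per bar

A: 20 × 3 = 60 beats ÷ 5 = 12 chords.
B: 10 × 6 = 60 beats ÷ 2 = 30 chords.
C: 15 × 4 = 60 beats ÷ 2 = 30 chords.
Overall: 72 chords over 45 bars → 72/45 = 1.6 chords per bar.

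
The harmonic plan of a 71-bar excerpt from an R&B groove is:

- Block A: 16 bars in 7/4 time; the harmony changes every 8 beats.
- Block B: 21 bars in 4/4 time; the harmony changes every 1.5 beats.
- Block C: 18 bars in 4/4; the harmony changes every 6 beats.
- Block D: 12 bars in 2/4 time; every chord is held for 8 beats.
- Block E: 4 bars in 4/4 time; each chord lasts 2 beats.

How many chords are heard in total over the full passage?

93 chords

A: 16·7 = 112 beats, 112/8 = 14 chords.
B: 21·4 = 84 beats, 84/1.5 = 56 chords.
C: 18·4 = 72 beats, 72/6 = 12 chords.
D: 12·2 = 24 beats, 24/8 = 3 chords.
E: 4·4 = 16 beats, 16/2 = 8 chords.
Total: 14 + 56 + 12 + 3 + 8 = 93.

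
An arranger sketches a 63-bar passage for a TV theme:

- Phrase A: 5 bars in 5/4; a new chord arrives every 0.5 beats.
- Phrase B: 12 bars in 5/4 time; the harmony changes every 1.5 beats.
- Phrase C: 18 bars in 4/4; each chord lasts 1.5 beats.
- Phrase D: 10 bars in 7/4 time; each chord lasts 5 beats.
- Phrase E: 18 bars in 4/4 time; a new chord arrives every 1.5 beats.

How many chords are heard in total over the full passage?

200 chords

A: 5 bars × 5 beats = 25 beats; 0.5 beats/chord → 50 chords.
B: 12 bars × 5 beats = 60 beats; 1.5 beats/chord → 40 chords.
C: 18 bars × 4 beats = 72 beats; 1.5 beats/chord → 48 chords.
D: 10 bars × 7 beats = 70 beats; 5 beats/chord → 14 chords.
E: 18 bars × 4 beats = 72 beats; 1.5 beats/chord → 48 chords.
Total: 50 + 40 + 48 + 14 + 48 = 200.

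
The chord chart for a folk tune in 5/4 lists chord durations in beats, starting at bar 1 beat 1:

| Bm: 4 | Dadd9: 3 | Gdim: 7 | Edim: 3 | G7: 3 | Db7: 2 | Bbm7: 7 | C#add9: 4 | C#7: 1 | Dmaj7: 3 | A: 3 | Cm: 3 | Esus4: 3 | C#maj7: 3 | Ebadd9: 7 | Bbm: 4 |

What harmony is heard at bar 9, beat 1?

Beat 1 of bar 9 is beat (9−1)×5 + 1 = 41 overall.
Running totals: Bm ends at 4, Dadd9 ends at 7, Gdim ends at 14, Edim ends at 17, G7 ends at 20, Db7 ends at 22, Bbm7 ends at 29, C#add9 ends at 33, C#7 ends at 34, Dmaj7 ends at 37, A ends at 40, Cm ends at 43.
Beat 41 falls within Cm.

Cm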